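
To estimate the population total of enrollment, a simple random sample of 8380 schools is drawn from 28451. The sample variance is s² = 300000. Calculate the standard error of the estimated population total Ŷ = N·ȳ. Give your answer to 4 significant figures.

143000

Var(Ŷ) = N²·Var(ȳ) = N²·(1 − n/N)·s²/n.
f = 8380/28451 = 0.29454149; Var(ȳ) = 0.70545851·300000/8380 = 25.255078.
Var(Ŷ) = 28451² · 25.255078 = 2.044296 × 10^10.
SE(Ŷ) = √(2.044296 × 10^10) = 143000.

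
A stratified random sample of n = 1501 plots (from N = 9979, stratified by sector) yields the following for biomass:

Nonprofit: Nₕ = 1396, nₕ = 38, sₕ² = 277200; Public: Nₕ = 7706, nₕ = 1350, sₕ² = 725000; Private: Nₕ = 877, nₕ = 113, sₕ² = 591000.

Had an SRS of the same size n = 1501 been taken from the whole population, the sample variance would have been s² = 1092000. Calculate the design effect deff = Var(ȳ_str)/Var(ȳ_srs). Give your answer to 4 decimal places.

Var(ȳ_str) = Σ Wₕ²(1−fₕ)sₕ²/nₕ with Wₕ = Nₕ/9979:
  Nonprofit: (1396/9979)²·(1−38/1396)·277200/38 = 138.87394
  Public: (7706/9979)²·(1−1350/7706)·725000/1350 = 264.14542
  Private: (877/9979)²·(1−113/877)·591000/113 = 35.190703
  → Var(ȳ_str) = 438.21006.
Var(ȳ_srs) = (1 − 1501/9979)·1092000/1501 = 618.08519.
deff = 438.21006 / 618.08519 = 0.7090.

0.7090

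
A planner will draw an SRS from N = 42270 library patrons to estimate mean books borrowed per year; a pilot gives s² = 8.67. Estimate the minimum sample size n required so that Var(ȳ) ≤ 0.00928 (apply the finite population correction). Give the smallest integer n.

915

Without fpc, n₀ = s²/D = 8.67/0.00928 = 934.2672.
With fpc, (1 − n/N)·s²/n ≤ D requires n ≥ n₀/(1 + n₀/N) = 934.2672/(1 + 934.2672/42270) = 914.0642.
Rounding up, n = 915.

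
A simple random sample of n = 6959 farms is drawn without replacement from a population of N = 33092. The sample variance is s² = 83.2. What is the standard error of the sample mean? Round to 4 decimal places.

Under SRS without replacement, Var(ȳ) = (1 − f)·s²/n with f = n/N = 6959/33092 = 0.21029252.
Var(ȳ) = (1 − 0.21029252)·83.2/6959 = 0.78970748·0.011955741 = 0.0094415379.
SE(ȳ) = √(0.0094415379) = 0.0972.

0.0972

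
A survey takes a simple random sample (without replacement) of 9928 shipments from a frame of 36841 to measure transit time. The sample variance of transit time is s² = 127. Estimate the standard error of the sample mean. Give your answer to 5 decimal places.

0.09667

Under SRS without replacement, Var(ȳ) = (1 − f)·s²/n with f = n/N = 9928/36841 = 0.26948237.
Var(ȳ) = (1 − 0.26948237)·127/9928 = 0.73051763·0.012792103 = 0.0093448569.
SE(ȳ) = √(0.0093448569) = 0.09667.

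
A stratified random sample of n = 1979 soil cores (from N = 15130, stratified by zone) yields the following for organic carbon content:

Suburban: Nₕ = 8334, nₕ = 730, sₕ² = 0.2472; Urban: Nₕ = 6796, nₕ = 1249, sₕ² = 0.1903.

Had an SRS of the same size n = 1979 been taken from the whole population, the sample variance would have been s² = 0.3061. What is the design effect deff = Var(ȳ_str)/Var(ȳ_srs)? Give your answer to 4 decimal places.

Var(ȳ_str) = Σ Wₕ²(1−fₕ)sₕ²/nₕ with Wₕ = Nₕ/15130:
  Suburban: (8334/15130)²·(1−730/8334)·0.2472/730 = 9.3743973 × 10^-5
  Urban: (6796/15130)²·(1−1249/6796)·0.1903/1249 = 2.5090541 × 10^-5
  → Var(ȳ_str) = 1.1883451 × 10^-4.
Var(ȳ_srs) = (1 − 1979/15130)·0.3061/1979 = 1.3444275 × 10^-4.
deff = (1.1883451 × 10^-4) / (1.3444275 × 10^-4) = 0.8839.

0.8839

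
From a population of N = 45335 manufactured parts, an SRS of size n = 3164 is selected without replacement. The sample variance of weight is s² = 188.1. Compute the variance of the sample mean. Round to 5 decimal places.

Under SRS without replacement, Var(ȳ) = (1 − f)·s²/n with f = n/N = 3164/45335 = 0.06979155.
Var(ȳ) = (1 − 0.06979155)·188.1/3164 = 0.93020845·0.059450063 = 0.055300951.

0.05530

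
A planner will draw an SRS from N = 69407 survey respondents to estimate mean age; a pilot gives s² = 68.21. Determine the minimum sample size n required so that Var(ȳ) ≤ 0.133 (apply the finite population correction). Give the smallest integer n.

510

Without fpc, n₀ = s²/D = 68.21/0.133 = 512.8571.
With fpc, (1 − n/N)·s²/n ≤ D requires n ≥ n₀/(1 + n₀/N) = 512.8571/(1 + 512.8571/69407) = 509.0953.
Rounding up, n = 510.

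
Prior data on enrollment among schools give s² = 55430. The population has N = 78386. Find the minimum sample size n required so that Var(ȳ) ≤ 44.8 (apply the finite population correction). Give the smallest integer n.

Without fpc, n₀ = s²/D = 55430/44.8 = 1237.2768.
With fpc, (1 − n/N)·s²/n ≤ D requires n ≥ n₀/(1 + n₀/N) = 1237.2768/(1 + 1237.2768/78386) = 1218.0506.
Rounding up, n = 1219.

1219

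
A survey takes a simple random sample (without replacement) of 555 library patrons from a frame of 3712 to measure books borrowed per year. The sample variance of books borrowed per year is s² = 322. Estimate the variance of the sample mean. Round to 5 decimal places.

0.49343

Under SRS without replacement, Var(ȳ) = (1 − f)·s²/n with f = n/N = 555/3712 = 0.14951509.
Var(ȳ) = (1 − 0.14951509)·322/555 = 0.85048491·0.58018018 = 0.49343449.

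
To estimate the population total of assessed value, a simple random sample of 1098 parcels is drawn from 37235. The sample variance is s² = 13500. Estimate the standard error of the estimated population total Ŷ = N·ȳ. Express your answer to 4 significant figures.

Var(Ŷ) = N²·Var(ȳ) = N²·(1 − n/N)·s²/n.
f = 1098/37235 = 0.02948838; Var(ȳ) = 0.97051162·13500/1098 = 11.93252.
Var(Ŷ) = 37235² · 11.93252 = 1.6543785 × 10^10.
SE(Ŷ) = √(1.6543785 × 10^10) = 128600.

128600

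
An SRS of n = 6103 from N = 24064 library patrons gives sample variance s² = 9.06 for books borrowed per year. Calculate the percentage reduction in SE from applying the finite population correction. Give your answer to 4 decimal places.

f = n/N = 6103/24064 = 0.25361536.
SE_no-fpc = √(s²/n) = 0.038529415; SE_fpc = √((1−f)s²/n) = 0.033286931.
Ratio = √(1−f) = 0.86393555. Reduction = 100·(1 − 0.86393555) = 13.6064%.

13.6064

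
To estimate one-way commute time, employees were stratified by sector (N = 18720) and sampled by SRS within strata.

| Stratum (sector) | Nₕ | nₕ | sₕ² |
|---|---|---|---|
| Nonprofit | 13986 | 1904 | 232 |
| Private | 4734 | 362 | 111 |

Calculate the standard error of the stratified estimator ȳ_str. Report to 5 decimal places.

0.27724

Var(ȳ_str) = Σₕ Wₕ²(1 − fₕ)sₕ²/nₕ with Wₕ = Nₕ/N, N = 18720.
Nonprofit: Wₕ = 0.74711538; term = 0.74711538²·(1 − 0.13613614)·232/1904 = 0.058754577.
Private: Wₕ = 0.25288462; term = 0.25288462²·(1 − 0.07646810)·111/362 = 0.018109695.
Sum = 0.076864272.
SE = √(0.076864272) = 0.27724.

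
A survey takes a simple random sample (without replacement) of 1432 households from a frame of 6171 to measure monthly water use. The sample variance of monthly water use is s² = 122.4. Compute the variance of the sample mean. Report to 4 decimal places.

Under SRS without replacement, Var(ȳ) = (1 − f)·s²/n with f = n/N = 1432/6171 = 0.23205315.
Var(ȳ) = (1 − 0.23205315)·122.4/1432 = 0.76794685·0.08547486 = 0.06564015.

0.0656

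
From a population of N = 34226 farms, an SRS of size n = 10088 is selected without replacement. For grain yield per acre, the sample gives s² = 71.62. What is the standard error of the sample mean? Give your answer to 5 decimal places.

Under SRS without replacement, Var(ȳ) = (1 − f)·s²/n with f = n/N = 10088/34226 = 0.29474668.
Var(ȳ) = (1 − 0.29474668)·71.62/10088 = 0.70525332·0.0070995242 = 0.005006963.
SE(ȳ) = √(0.005006963) = 0.07076.

0.07076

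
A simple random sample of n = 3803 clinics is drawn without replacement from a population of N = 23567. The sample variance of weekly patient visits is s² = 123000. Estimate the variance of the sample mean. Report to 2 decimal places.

27.12

Under SRS without replacement, Var(ȳ) = (1 − f)·s²/n with f = n/N = 3803/23567 = 0.16136971.
Var(ȳ) = (1 − 0.16136971)·123000/3803 = 0.83863029·32.342887 = 27.123725.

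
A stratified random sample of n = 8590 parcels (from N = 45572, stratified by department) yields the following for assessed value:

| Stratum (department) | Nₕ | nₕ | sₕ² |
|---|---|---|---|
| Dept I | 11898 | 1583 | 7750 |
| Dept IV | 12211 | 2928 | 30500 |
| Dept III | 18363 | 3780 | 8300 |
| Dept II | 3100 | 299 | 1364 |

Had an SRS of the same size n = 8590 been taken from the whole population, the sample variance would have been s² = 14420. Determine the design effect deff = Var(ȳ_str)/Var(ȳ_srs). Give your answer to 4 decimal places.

Var(ȳ_str) = Σ Wₕ²(1−fₕ)sₕ²/nₕ with Wₕ = Nₕ/45572:
  Dept I: (11898/45572)²·(1−1583/11898)·7750/1583 = 0.28931291
  Dept IV: (12211/45572)²·(1−2928/12211)·30500/2928 = 0.56855459
  Dept III: (18363/45572)²·(1−3780/18363)·8300/3780 = 0.28312657
  Dept II: (3100/45572)²·(1−299/3100)·1364/299 = 0.019073123
  → Var(ȳ_str) = 1.1600672.
Var(ȳ_srs) = (1 − 8590/45572)·14420/8590 = 1.3622738.
deff = 1.1600672 / 1.3622738 = 0.8516.

0.8516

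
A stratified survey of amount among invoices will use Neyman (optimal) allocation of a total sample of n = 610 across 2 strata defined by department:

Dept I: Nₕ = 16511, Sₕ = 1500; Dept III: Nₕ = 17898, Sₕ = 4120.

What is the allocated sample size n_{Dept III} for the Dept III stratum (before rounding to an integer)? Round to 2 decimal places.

456.63

Neyman allocation: nₕ = n·NₕSₕ / Σⱼ NⱼSⱼ.
Σ NⱼSⱼ = 16511·1500 + 17898·4120 = 9.850626 × 10^7.
n_{Dept III} = 610·17898·4120 / (9.850626 × 10^7) = 456.63.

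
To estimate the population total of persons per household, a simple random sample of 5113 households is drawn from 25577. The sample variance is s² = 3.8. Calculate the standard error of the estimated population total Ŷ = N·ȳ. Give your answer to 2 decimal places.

Var(Ŷ) = N²·Var(ȳ) = N²·(1 − n/N)·s²/n.
f = 5113/25577 = 0.19990617; Var(ȳ) = 0.80009383·3.8/5113 = 5.9463262 × 10^-4.
Var(Ŷ) = 25577² · (5.9463262 × 10^-4) = 388998.51.
SE(Ŷ) = √(388998.51) = 623.70.

623.70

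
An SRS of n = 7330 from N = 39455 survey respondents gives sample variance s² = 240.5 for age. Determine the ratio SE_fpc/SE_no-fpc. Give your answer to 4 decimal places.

0.9023

f = n/N = 7330/39455 = 0.18578127.
SE_no-fpc = √(s²/n) = 0.18113633; SE_fpc = √((1−f)s²/n) = 0.16344668.
Ratio = √(1−f) = 0.90234070.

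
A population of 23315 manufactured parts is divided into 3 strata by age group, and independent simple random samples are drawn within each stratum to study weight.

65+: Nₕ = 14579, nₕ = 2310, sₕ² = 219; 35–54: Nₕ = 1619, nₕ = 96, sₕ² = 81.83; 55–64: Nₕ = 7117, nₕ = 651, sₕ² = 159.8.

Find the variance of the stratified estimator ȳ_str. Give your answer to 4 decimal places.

Var(ȳ_str) = Σₕ Wₕ²(1 − fₕ)sₕ²/nₕ with Wₕ = Nₕ/N, N = 23315.
65+: Wₕ = 0.62530560; term = 0.62530560²·(1 − 0.15844708)·219/2310 = 0.031195949.
35–54: Wₕ = 0.06944027; term = 0.06944027²·(1 − 0.05929586)·81.83/96 = 0.003866493.
55–64: Wₕ = 0.30525413; term = 0.30525413²·(1 − 0.09147113)·159.8/651 = 0.020780578.
Sum = 0.05584302.

0.0558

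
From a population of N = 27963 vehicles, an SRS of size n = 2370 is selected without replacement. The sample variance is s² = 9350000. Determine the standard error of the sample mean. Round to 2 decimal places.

60.09

Under SRS without replacement, Var(ȳ) = (1 − f)·s²/n with f = n/N = 2370/27963 = 0.08475485.
Var(ȳ) = (1 − 0.08475485)·9350000/2370 = 0.91524515·3945.1477 = 3610.7773.
SE(ȳ) = √(3610.7773) = 60.09.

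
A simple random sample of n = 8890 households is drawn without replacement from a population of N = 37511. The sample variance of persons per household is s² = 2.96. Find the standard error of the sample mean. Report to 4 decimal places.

Under SRS without replacement, Var(ȳ) = (1 − f)·s²/n with f = n/N = 8890/37511 = 0.23699715.
Var(ȳ) = (1 − 0.23699715)·2.96/8890 = 0.76300285·3.3295838 × 10^-4 = 2.5404819 × 10^-4.
SE(ȳ) = √(2.5404819 × 10^-4) = 0.0159.

0.0159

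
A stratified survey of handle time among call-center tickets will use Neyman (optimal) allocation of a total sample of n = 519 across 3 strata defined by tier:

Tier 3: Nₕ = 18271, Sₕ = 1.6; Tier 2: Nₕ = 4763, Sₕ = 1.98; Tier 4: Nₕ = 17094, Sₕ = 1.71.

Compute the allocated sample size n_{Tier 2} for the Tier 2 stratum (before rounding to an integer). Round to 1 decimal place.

72.1

Neyman allocation: nₕ = n·NₕSₕ / Σⱼ NⱼSⱼ.
Σ NⱼSⱼ = 18271·1.6 + 4763·1.98 + 17094·1.71 = 67895.08.
n_{Tier 2} = 519·4763·1.98 / 67895.08 = 72.1.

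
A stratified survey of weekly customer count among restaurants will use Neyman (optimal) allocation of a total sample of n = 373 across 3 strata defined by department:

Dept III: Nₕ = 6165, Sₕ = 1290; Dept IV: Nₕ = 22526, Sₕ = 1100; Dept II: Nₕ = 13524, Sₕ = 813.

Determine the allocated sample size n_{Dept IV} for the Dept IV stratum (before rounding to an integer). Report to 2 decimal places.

211.37

Neyman allocation: nₕ = n·NₕSₕ / Σⱼ NⱼSⱼ.
Σ NⱼSⱼ = 6165·1290 + 22526·1100 + 13524·813 = 4.3726462 × 10^7.
n_{Dept IV} = 373·22526·1100 / (4.3726462 × 10^7) = 211.37.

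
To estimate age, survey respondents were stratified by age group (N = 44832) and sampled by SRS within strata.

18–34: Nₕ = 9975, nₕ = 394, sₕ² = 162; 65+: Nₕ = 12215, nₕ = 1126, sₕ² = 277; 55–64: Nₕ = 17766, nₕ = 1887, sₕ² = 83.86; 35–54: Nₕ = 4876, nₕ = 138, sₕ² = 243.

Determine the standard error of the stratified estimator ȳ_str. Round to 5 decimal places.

Var(ȳ_str) = Σₕ Wₕ²(1 − fₕ)sₕ²/nₕ with Wₕ = Nₕ/N, N = 44832.
18–34: Wₕ = 0.22249732; term = 0.22249732²·(1 − 0.03949875)·162/394 = 0.01955088.
65+: Wₕ = 0.27246163; term = 0.27246163²·(1 − 0.09218174)·277/1126 = 0.01657872.
55–64: Wₕ = 0.39627944; term = 0.39627944²·(1 − 0.10621412)·83.86/1887 = 0.006237629.
35–54: Wₕ = 0.10876160; term = 0.10876160²·(1 − 0.02830189)·243/138 = 0.020239963.
Sum = 0.062607192.
SE = √(0.062607192) = 0.25021.

0.25021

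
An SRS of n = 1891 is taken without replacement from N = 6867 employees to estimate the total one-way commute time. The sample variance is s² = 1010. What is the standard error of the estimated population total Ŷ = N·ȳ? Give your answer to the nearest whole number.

4272

Var(Ŷ) = N²·Var(ȳ) = N²·(1 − n/N)·s²/n.
f = 1891/6867 = 0.27537498; Var(ȳ) = 0.72462502·1010/1891 = 0.3870287.
Var(Ŷ) = 6867² · 0.3870287 = 1.8250605 × 10^7.
SE(Ŷ) = √(1.8250605 × 10^7) = 4272.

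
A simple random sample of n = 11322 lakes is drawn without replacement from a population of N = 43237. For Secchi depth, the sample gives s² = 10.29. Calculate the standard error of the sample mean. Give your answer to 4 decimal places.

Under SRS without replacement, Var(ȳ) = (1 − f)·s²/n with f = n/N = 11322/43237 = 0.26185906.
Var(ȳ) = (1 − 0.26185906)·10.29/11322 = 0.73814094·9.0885003 × 10^-4 = 6.7085942 × 10^-4.
SE(ȳ) = √(6.7085942 × 10^-4) = 0.0259.

0.0259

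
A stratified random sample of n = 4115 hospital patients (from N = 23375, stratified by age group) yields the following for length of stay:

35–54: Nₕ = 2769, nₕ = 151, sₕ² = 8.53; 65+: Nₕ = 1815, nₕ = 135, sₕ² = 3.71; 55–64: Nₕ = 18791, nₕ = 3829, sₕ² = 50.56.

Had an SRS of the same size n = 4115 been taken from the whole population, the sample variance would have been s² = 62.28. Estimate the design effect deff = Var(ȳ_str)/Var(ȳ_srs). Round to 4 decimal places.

0.6172

Var(ȳ_str) = Σ Wₕ²(1−fₕ)sₕ²/nₕ with Wₕ = Nₕ/23375:
  35–54: (2769/23375)²·(1−151/2769)·8.53/151 = 7.4948241 × 10^-4
  65+: (1815/23375)²·(1−135/1815)·3.71/135 = 1.5336378 × 10^-4
  55–64: (18791/23375)²·(1−3829/18791)·50.56/3829 = 0.0067945078
  → Var(ȳ_str) = 0.007697354.
Var(ȳ_srs) = (1 − 4115/23375)·62.28/4115 = 0.012470487.
deff = 0.007697354 / 0.012470487 = 0.6172.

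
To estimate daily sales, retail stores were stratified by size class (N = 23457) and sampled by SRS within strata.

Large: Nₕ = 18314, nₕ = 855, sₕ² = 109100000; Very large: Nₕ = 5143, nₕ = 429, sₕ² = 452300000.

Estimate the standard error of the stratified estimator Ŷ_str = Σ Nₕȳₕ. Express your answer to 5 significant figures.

Var(Ŷ_str) = Σₕ Nₕ²(1 − fₕ)sₕ²/nₕ.
Large: 18314²·(1 − 855/18314)·109100000/855 = 4.0800098 × 10^13.
Very large: 5143²·(1 − 429/5143)·452300000/429 = 2.5560856 × 10^13.
Sum = 6.6360954 × 10^13.
SE = √(6.6360954 × 10^13) = 8.1462 × 10^6.

8.1462 × 10^6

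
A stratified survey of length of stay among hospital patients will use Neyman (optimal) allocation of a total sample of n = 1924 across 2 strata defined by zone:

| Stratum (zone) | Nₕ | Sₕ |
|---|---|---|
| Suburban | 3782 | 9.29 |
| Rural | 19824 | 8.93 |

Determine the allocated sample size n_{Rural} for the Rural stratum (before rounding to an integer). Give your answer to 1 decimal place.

1605.4

Neyman allocation: nₕ = n·NₕSₕ / Σⱼ NⱼSⱼ.
Σ NⱼSⱼ = 3782·9.29 + 19824·8.93 = 212163.1.
n_{Rural} = 1924·19824·8.93 / 212163.1 = 1605.4.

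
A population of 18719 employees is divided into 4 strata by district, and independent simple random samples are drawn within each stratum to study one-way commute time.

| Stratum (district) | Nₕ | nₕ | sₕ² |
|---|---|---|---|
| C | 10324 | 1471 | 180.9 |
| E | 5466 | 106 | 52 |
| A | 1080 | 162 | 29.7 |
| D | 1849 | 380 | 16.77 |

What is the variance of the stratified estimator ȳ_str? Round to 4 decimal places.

0.0740

Var(ȳ_str) = Σₕ Wₕ²(1 − fₕ)sₕ²/nₕ with Wₕ = Nₕ/N, N = 18719.
C: Wₕ = 0.55152519; term = 0.55152519²·(1 − 0.14248353)·180.9/1471 = 0.032077393.
E: Wₕ = 0.29200278; term = 0.29200278²·(1 − 0.01939261)·52/106 = 0.041017256.
A: Wₕ = 0.05769539; term = 0.05769539²·(1 − 0.15000000)·29.7/162 = 5.1873145 × 10^-4.
D: Wₕ = 0.09877664; term = 0.09877664²·(1 − 0.20551650)·16.77/380 = 3.4209197 × 10^-4.
Sum = 0.073955472.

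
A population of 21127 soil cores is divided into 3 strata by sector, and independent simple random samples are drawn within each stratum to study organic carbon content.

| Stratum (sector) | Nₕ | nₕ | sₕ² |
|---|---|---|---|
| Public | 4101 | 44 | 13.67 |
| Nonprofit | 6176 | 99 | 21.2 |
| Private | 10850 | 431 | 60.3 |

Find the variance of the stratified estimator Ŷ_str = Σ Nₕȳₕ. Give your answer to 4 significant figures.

Var(Ŷ_str) = Σₕ Nₕ²(1 − fₕ)sₕ²/nₕ.
Public: 4101²·(1 − 44/4101)·13.67/44 = 5.1690486 × 10^6.
Nonprofit: 6176²·(1 − 99/6176)·21.2/99 = 8.0370596 × 10^6.
Private: 10850²·(1 − 431/10850)·60.3/431 = 1.5815969 × 10^7.
Sum = 2.9022077 × 10^7.

2.902 × 10^7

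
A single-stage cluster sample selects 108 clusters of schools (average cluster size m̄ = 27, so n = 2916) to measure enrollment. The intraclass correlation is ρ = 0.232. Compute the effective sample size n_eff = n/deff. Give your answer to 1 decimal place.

deff = 1 + (27 − 1)·0.232 = 1 + 6.032 = 7.032.
n_eff = 2916 / 7.032 = 414.7.

414.7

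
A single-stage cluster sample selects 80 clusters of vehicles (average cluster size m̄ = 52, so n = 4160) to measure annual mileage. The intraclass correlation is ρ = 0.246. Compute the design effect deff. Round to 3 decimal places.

13.546

deff = 1 + (52 − 1)·0.246 = 1 + 12.546 = 13.546.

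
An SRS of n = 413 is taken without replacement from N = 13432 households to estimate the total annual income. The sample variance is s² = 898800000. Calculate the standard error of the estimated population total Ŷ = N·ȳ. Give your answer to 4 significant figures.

Var(Ŷ) = N²·Var(ȳ) = N²·(1 − n/N)·s²/n.
f = 413/13432 = 0.03074747; Var(ȳ) = 0.96925253·898800000/413 = 2.1093564 × 10^6.
Var(Ŷ) = 13432² · (2.1093564 × 10^6) = 3.8056718 × 10^14.
SE(Ŷ) = √(3.8056718 × 10^14) = 1.951 × 10^7.

1.951 × 10^7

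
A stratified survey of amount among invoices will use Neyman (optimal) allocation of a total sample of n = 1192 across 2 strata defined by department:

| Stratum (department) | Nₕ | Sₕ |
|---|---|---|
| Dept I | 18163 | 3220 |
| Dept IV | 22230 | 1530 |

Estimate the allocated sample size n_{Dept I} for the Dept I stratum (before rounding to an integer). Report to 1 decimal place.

753.7

Neyman allocation: nₕ = n·NₕSₕ / Σⱼ NⱼSⱼ.
Σ NⱼSⱼ = 18163·3220 + 22230·1530 = 9.249676 × 10^7.
n_{Dept I} = 1192·18163·3220 / (9.249676 × 10^7) = 753.7.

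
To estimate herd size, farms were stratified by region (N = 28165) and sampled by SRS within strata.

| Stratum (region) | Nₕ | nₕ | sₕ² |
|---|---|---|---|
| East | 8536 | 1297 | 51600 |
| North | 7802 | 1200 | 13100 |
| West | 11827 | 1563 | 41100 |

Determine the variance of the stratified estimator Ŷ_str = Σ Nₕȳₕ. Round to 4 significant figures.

6.213 × 10^9

Var(Ŷ_str) = Σₕ Nₕ²(1 − fₕ)sₕ²/nₕ.
East: 8536²·(1 − 1297/8536)·51600/1297 = 2.4583443 × 10^9.
North: 7802²·(1 − 1200/7802)·13100/1200 = 5.6230444 × 10^8.
West: 11827²·(1 − 1563/11827)·41100/1563 = 3.1920823 × 10^9.
Sum = 6.212731 × 10^9.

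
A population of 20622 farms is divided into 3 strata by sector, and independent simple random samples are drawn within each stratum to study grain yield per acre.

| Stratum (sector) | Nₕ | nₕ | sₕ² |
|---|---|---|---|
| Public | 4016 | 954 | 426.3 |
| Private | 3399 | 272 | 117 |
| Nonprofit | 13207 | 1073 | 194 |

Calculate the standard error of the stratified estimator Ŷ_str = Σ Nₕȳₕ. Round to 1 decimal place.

6248.3

Var(Ŷ_str) = Σₕ Nₕ²(1 − fₕ)sₕ²/nₕ.
Public: 4016²·(1 − 954/4016)·426.3/954 = 5.4949766 × 10^6.
Private: 3399²·(1 − 272/3399)·117/272 = 4.5718924 × 10^6.
Nonprofit: 13207²·(1 − 1073/13207)·194/1073 = 2.8974115 × 10^7.
Sum = 3.9040984 × 10^7.
SE = √(3.9040984 × 10^7) = 6248.3.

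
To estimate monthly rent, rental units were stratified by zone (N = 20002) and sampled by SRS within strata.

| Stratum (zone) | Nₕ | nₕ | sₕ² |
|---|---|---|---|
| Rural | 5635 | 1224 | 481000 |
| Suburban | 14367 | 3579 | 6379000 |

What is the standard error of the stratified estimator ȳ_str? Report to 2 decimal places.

Var(ȳ_str) = Σₕ Wₕ²(1 − fₕ)sₕ²/nₕ with Wₕ = Nₕ/N, N = 20002.
Rural: Wₕ = 0.28172183; term = 0.28172183²·(1 − 0.21721384)·481000/1224 = 24.414498.
Suburban: Wₕ = 0.71827817; term = 0.71827817²·(1 − 0.24911255)·6379000/3579 = 690.47997.
Sum = 714.89447.
SE = √(714.89447) = 26.74.

26.74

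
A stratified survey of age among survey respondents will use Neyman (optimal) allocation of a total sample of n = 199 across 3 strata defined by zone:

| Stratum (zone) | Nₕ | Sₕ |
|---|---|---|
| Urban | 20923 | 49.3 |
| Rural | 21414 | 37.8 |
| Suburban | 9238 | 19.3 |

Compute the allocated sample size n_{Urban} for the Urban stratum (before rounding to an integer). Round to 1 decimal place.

101.7

Neyman allocation: nₕ = n·NₕSₕ / Σⱼ NⱼSⱼ.
Σ NⱼSⱼ = 20923·49.3 + 21414·37.8 + 9238·19.3 = 2.0192465 × 10^6.
n_{Urban} = 199·20923·49.3 / (2.0192465 × 10^6) = 101.7.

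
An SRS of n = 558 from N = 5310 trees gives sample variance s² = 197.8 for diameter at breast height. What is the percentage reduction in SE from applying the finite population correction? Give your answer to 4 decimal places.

5.4000

f = n/N = 558/5310 = 0.10508475.
SE_no-fpc = √(s²/n) = 0.59538247; SE_fpc = √((1−f)s²/n) = 0.56323158.
Ratio = √(1−f) = 0.94599961. Reduction = 100·(1 − 0.94599961) = 5.4000%.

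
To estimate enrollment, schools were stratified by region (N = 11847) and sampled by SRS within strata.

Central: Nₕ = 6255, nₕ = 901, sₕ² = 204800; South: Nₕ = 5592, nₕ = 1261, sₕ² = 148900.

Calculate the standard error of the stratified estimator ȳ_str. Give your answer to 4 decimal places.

Var(ȳ_str) = Σₕ Wₕ²(1 − fₕ)sₕ²/nₕ with Wₕ = Nₕ/N, N = 11847.
Central: Wₕ = 0.52798177; term = 0.52798177²·(1 − 0.14404476)·204800/901 = 54.236801.
South: Wₕ = 0.47201823; term = 0.47201823²·(1 − 0.22550072)·148900/1261 = 20.375965.
Sum = 74.612766.
SE = √(74.612766) = 8.6379.

8.6379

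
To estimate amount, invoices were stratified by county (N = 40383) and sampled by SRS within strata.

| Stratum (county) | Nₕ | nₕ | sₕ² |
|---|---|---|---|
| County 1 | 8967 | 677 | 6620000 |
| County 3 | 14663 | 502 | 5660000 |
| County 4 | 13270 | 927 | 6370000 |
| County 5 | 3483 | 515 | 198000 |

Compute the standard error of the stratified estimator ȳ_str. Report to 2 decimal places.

Var(ȳ_str) = Σₕ Wₕ²(1 − fₕ)sₕ²/nₕ with Wₕ = Nₕ/N, N = 40383.
County 1: Wₕ = 0.22204888; term = 0.22204888²·(1 − 0.07549905)·6620000/677 = 445.73205.
County 3: Wₕ = 0.36309833; term = 0.36309833²·(1 − 0.03423583)·5660000/502 = 1435.5962.
County 4: Wₕ = 0.32860362; term = 0.32860362²·(1 − 0.06985682)·6370000/927 = 690.167.
County 5: Wₕ = 0.08624916; term = 0.08624916²·(1 − 0.14786104)·198000/515 = 2.4371271.
Sum = 2573.9324.
SE = √(2573.9324) = 50.73.

50.73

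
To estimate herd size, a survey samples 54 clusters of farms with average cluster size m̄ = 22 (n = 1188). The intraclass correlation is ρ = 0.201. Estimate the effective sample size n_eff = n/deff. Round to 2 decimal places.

deff = 1 + (22 − 1)·0.201 = 1 + 4.221 = 5.221.
n_eff = 1188 / 5.221 = 227.54.

227.54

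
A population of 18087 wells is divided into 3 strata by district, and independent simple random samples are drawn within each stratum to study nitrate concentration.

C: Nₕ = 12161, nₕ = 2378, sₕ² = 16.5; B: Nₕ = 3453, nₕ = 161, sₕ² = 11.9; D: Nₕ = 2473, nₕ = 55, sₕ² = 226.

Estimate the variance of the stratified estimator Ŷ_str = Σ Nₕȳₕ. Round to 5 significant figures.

2.6237 × 10^7

Var(Ŷ_str) = Σₕ Nₕ²(1 − fₕ)sₕ²/nₕ.
C: 12161²·(1 − 2378/12161)·16.5/2378 = 825493.08.
B: 3453²·(1 − 161/3453)·11.9/161 = 840189.97.
D: 2473²·(1 − 55/2473)·226/55 = 2.4571188 × 10^7.
Sum = 2.6236871 × 10^7.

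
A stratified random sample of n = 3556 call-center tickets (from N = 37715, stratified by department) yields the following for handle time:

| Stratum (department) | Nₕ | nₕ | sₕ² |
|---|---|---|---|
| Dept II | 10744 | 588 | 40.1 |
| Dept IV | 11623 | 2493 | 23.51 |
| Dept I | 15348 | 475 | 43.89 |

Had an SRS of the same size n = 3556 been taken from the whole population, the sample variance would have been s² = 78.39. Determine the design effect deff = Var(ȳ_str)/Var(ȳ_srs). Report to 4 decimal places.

1.0399

Var(ȳ_str) = Σ Wₕ²(1−fₕ)sₕ²/nₕ with Wₕ = Nₕ/37715:
  Dept II: (10744/37715)²·(1−588/10744)·40.1/588 = 0.0052315155
  Dept IV: (11623/37715)²·(1−2493/11623)·23.51/2493 = 7.035438 × 10^-4
  Dept I: (15348/37715)²·(1−475/15348)·43.89/475 = 0.014828394
  → Var(ȳ_str) = 0.020763453.
Var(ȳ_srs) = (1 − 3556/37715)·78.39/3556 = 0.019965949.
deff = 0.020763453 / 0.019965949 = 1.0399.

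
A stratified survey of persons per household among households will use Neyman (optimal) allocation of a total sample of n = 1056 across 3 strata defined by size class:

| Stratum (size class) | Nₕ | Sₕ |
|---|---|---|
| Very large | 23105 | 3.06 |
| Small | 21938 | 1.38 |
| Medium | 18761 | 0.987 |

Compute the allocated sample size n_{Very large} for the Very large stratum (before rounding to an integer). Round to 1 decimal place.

624.8

Neyman allocation: nₕ = n·NₕSₕ / Σⱼ NⱼSⱼ.
Σ NⱼSⱼ = 23105·3.06 + 21938·1.38 + 18761·0.987 = 119492.85.
n_{Very large} = 1056·23105·3.06 / 119492.85 = 624.8.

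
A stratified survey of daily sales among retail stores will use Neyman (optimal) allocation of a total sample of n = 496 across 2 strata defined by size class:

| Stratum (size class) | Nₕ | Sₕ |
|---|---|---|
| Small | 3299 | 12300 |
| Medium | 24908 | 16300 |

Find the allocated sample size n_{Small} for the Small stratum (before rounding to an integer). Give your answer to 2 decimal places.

Neyman allocation: nₕ = n·NₕSₕ / Σⱼ NⱼSⱼ.
Σ NⱼSⱼ = 3299·12300 + 24908·16300 = 4.465781 × 10^8.
n_{Small} = 496·3299·12300 / (4.465781 × 10^8) = 45.07.

45.07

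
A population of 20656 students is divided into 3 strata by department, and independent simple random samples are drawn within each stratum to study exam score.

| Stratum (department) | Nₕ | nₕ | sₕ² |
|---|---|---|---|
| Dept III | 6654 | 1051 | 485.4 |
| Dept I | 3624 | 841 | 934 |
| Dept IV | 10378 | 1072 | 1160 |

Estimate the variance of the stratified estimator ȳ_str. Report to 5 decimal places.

0.31154

Var(ȳ_str) = Σₕ Wₕ²(1 − fₕ)sₕ²/nₕ with Wₕ = Nₕ/N, N = 20656.
Dept III: Wₕ = 0.32213400; term = 0.32213400²·(1 − 0.15795011)·485.4/1051 = 0.040355992.
Dept I: Wₕ = 0.17544539; term = 0.17544539²·(1 − 0.23206402)·934/841 = 0.026251845.
Dept IV: Wₕ = 0.50242060; term = 0.50242060²·(1 − 0.10329543)·1160/1072 = 0.24493309.
Sum = 0.31154093.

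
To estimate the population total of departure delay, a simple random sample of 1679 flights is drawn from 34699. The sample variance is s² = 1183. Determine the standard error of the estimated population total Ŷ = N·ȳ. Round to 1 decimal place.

28412.8

Var(Ŷ) = N²·Var(ȳ) = N²·(1 − n/N)·s²/n.
f = 1679/34699 = 0.04838756; Var(ȳ) = 0.95161244·1183/1679 = 0.67049286.
Var(Ŷ) = 34699² · 0.67049286 = 8.0728722 × 10^8.
SE(Ŷ) = √(8.0728722 × 10^8) = 28412.8.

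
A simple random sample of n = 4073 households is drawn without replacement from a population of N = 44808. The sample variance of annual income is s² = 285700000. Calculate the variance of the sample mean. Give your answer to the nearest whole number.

63769

Under SRS without replacement, Var(ȳ) = (1 − f)·s²/n with f = n/N = 4073/44808 = 0.09089895.
Var(ȳ) = (1 − 0.09089895)·285700000/4073 = 0.90910105·70144.856 = 63768.763.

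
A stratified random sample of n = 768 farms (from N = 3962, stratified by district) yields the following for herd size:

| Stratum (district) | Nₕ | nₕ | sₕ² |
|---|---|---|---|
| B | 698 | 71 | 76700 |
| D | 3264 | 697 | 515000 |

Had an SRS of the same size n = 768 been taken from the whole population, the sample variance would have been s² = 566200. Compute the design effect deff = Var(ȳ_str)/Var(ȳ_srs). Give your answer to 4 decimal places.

Var(ȳ_str) = Σ Wₕ²(1−fₕ)sₕ²/nₕ with Wₕ = Nₕ/3962:
  B: (698/3962)²·(1−71/698)·76700/71 = 30.11834
  D: (3264/3962)²·(1−697/3264)·515000/697 = 394.38603
  → Var(ȳ_str) = 424.50437.
Var(ȳ_srs) = (1 − 768/3962)·566200/768 = 594.33196.
deff = 424.50437 / 594.33196 = 0.7143.

0.7143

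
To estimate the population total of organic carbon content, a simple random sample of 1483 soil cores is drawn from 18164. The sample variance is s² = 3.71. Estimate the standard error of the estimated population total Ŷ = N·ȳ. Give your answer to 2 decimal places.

870.63

Var(Ŷ) = N²·Var(ȳ) = N²·(1 − n/N)·s²/n.
f = 1483/18164 = 0.08164501; Var(ȳ) = 0.91835499·3.71/1483 = 0.0022974356.
Var(Ŷ) = 18164² · 0.0022974356 = 757994.99.
SE(Ŷ) = √(757994.99) = 870.63.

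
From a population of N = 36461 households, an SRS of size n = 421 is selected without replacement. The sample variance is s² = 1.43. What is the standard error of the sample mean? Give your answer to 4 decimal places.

0.0579

Under SRS without replacement, Var(ȳ) = (1 − f)·s²/n with f = n/N = 421/36461 = 0.01154658.
Var(ȳ) = (1 − 0.01154658)·1.43/421 = 0.98845342·0.0033966746 = 0.0033574546.
SE(ȳ) = √(0.0033574546) = 0.0579.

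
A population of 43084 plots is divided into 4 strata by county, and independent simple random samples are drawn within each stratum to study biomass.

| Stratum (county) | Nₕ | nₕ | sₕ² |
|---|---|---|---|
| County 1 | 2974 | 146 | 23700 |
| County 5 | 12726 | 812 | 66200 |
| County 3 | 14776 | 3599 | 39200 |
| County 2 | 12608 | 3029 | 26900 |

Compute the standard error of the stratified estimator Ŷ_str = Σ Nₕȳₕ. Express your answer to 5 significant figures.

128830

Var(Ŷ_str) = Σₕ Nₕ²(1 − fₕ)sₕ²/nₕ.
County 1: 2974²·(1 − 146/2974)·23700/146 = 1.3652616 × 10^9.
County 5: 12726²·(1 − 812/12726)·66200/812 = 1.2360939 × 10^10.
County 3: 14776²·(1 − 3599/14776)·39200/3599 = 1.7988144 × 10^9.
County 2: 12608²·(1 − 3029/12608)·26900/3029 = 1.0725545 × 10^9.
Sum = 1.659757 × 10^10.
SE = √(1.659757 × 10^10) = 128830.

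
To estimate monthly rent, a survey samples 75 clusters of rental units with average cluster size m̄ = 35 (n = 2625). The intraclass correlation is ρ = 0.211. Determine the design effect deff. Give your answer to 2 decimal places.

8.17

deff = 1 + (35 − 1)·0.211 = 1 + 7.174 = 8.174.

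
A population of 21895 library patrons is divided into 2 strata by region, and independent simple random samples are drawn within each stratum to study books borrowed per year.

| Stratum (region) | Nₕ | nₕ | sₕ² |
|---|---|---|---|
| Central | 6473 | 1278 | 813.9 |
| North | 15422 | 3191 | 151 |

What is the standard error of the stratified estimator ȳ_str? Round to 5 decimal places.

0.25158

Var(ȳ_str) = Σₕ Wₕ²(1 − fₕ)sₕ²/nₕ with Wₕ = Nₕ/N, N = 21895.
Central: Wₕ = 0.29563827; term = 0.29563827²·(1 − 0.19743550)·813.9/1278 = 0.044672623.
North: Wₕ = 0.70436173; term = 0.70436173²·(1 − 0.20691220)·151/3191 = 0.018619281.
Sum = 0.063291904.
SE = √(0.063291904) = 0.25158.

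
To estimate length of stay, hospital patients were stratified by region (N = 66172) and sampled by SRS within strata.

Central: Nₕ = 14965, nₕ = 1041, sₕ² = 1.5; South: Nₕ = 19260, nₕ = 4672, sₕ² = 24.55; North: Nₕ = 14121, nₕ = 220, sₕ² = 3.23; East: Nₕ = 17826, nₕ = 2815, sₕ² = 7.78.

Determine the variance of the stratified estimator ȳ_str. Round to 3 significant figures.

Var(ȳ_str) = Σₕ Wₕ²(1 − fₕ)sₕ²/nₕ with Wₕ = Nₕ/N, N = 66172.
Central: Wₕ = 0.22615306; term = 0.22615306²·(1 − 0.06956231)·1.5/1041 = 6.8569778 × 10^-5.
South: Wₕ = 0.29105966; term = 0.29105966²·(1 − 0.24257529)·24.55/4672 = 3.3717252 × 10^-4.
North: Wₕ = 0.21339842; term = 0.21339842²·(1 − 0.01557963)·3.23/220 = 6.5817717 × 10^-4.
East: Wₕ = 0.26938887; term = 0.26938887²·(1 − 0.15791540)·7.78/2815 = 1.6889477 × 10^-4.
Sum = 0.0012328142.

0.00123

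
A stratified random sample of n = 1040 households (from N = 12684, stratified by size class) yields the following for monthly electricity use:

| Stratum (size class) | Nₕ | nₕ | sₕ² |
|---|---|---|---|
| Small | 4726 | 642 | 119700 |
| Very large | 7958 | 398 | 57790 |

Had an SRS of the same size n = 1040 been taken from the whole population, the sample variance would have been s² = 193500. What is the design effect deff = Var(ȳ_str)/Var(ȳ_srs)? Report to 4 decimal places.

0.4489

Var(ȳ_str) = Σ Wₕ²(1−fₕ)sₕ²/nₕ with Wₕ = Nₕ/12684:
  Small: (4726/12684)²·(1−642/4726)·119700/642 = 22.367946
  Very large: (7958/12684)²·(1−398/7958)·57790/398 = 54.297882
  → Var(ȳ_str) = 76.665828.
Var(ȳ_srs) = (1 − 1040/12684)·193500/1040 = 170.80225.
deff = 76.665828 / 170.80225 = 0.4489.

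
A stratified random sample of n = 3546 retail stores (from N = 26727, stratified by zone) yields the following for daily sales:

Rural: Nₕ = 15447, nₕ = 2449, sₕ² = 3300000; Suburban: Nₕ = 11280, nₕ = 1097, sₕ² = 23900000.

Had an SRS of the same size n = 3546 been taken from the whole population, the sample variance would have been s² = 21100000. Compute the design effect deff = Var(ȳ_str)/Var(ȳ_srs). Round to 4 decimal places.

Var(ȳ_str) = Σ Wₕ²(1−fₕ)sₕ²/nₕ with Wₕ = Nₕ/26727:
  Rural: (15447/26727)²·(1−2449/15447)·3300000/2449 = 378.74369
  Suburban: (11280/26727)²·(1−1097/11280)·23900000/1097 = 3503.2868
  → Var(ȳ_str) = 3882.0305.
Var(ȳ_srs) = (1 − 3546/26727)·21100000/3546 = 5160.9028.
deff = 3882.0305 / 5160.9028 = 0.7522.

0.7522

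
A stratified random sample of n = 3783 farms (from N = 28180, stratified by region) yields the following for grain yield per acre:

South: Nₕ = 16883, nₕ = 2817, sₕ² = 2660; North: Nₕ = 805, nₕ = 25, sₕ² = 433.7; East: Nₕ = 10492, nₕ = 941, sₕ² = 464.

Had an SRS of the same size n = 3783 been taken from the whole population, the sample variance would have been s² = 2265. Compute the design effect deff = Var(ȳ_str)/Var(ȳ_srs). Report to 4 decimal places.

Var(ȳ_str) = Σ Wₕ²(1−fₕ)sₕ²/nₕ with Wₕ = Nₕ/28180:
  South: (16883/28180)²·(1−2817/16883)·2660/2817 = 0.28237942
  North: (805/28180)²·(1−25/805)·433.7/25 = 0.013716961
  East: (10492/28180)²·(1−941/10492)·464/941 = 0.062223367
  → Var(ȳ_str) = 0.35831975.
Var(ȳ_srs) = (1 − 3783/28180)·2265/3783 = 0.51835501.
deff = 0.35831975 / 0.51835501 = 0.6913.

0.6913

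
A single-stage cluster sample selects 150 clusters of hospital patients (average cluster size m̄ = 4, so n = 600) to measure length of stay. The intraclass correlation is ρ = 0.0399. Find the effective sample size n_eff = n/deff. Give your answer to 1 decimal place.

deff = 1 + (4 − 1)·0.0399 = 1 + 0.1197 = 1.1197.
n_eff = 600 / 1.1197 = 535.9.

535.9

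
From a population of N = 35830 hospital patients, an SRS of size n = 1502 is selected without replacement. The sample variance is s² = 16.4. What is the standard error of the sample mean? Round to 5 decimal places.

Under SRS without replacement, Var(ȳ) = (1 − f)·s²/n with f = n/N = 1502/35830 = 0.04192018.
Var(ȳ) = (1 − 0.04192018)·16.4/1502 = 0.95807982·0.010918775 = 0.010461058.
SE(ȳ) = √(0.010461058) = 0.10228.

0.10228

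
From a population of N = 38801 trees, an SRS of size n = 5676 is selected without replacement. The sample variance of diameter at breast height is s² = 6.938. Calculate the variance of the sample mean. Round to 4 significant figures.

0.001044

Under SRS without replacement, Var(ȳ) = (1 − f)·s²/n with f = n/N = 5676/38801 = 0.14628489.
Var(ȳ) = (1 − 0.14628489)·6.938/5676 = 0.85371511·0.0012223397 = 0.0010435299.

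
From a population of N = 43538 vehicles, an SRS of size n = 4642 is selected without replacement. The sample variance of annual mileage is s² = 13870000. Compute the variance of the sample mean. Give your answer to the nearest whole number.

Under SRS without replacement, Var(ȳ) = (1 − f)·s²/n with f = n/N = 4642/43538 = 0.10661950.
Var(ȳ) = (1 − 0.10661950)·13870000/4642 = 0.89338050·2987.9362 = 2669.364.

2669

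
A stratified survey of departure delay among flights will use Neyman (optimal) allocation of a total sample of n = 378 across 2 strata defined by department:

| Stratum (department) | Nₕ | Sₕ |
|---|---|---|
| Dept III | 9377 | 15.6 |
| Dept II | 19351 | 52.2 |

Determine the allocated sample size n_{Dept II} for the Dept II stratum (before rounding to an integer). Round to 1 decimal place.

330.2

Neyman allocation: nₕ = n·NₕSₕ / Σⱼ NⱼSⱼ.
Σ NⱼSⱼ = 9377·15.6 + 19351·52.2 = 1.1564034 × 10^6.
n_{Dept II} = 378·19351·52.2 / (1.1564034 × 10^6) = 330.2.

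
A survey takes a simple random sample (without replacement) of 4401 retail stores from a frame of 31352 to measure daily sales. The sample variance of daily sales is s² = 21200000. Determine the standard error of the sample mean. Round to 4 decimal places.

Under SRS without replacement, Var(ȳ) = (1 − f)·s²/n with f = n/N = 4401/31352 = 0.14037382.
Var(ȳ) = (1 − 0.14037382)·21200000/4401 = 0.85962618·4817.087 = 4140.8941.
SE(ȳ) = √(4140.8941) = 64.3498.

64.3498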